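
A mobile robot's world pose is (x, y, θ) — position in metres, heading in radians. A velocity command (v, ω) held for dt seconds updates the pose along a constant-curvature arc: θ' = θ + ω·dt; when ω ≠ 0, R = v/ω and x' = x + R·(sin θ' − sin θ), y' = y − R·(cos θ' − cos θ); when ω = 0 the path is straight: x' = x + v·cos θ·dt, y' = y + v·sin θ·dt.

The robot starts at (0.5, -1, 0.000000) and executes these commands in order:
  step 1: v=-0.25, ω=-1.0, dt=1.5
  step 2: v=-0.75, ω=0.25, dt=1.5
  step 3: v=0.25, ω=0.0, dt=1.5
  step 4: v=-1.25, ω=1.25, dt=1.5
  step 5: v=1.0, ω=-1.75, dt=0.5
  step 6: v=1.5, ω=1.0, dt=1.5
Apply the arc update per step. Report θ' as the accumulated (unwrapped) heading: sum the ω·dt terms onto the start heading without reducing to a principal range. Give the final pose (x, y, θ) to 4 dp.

step 1: θ'=-1.5000 (R=0.2500) → pose (0.2506, -0.7677, -1.5000)
step 2: θ'=-1.1250 (R=-3.0000) → pose (-0.0351, 0.3136, -1.1250)
step 3: θ'=-1.1250 (straight) → pose (0.1266, -0.0247, -1.1250)
step 4: θ'=0.7500 (R=-1.0000) → pose (-1.4573, 0.2758, 0.7500)
step 5: θ'=-0.1250 (R=-0.5714) → pose (-0.9965, 0.4247, -0.1250)
step 6: θ'=1.3750 (R=1.5000) → pose (0.6618, 1.6211, 1.3750)

(0.6618, 1.6211, 1.3750)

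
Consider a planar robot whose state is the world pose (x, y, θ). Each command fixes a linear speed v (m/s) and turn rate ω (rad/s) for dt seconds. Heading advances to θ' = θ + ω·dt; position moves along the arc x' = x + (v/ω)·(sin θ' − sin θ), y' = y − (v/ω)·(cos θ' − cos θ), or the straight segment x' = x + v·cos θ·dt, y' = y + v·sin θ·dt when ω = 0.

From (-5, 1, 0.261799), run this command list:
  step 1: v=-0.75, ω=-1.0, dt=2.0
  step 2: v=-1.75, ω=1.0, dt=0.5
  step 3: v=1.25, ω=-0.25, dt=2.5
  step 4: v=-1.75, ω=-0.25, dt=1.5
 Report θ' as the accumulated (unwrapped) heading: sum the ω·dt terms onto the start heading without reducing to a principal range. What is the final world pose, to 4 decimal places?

(-4.7384, 1.9535, -2.2382)

step 1: θ'=-1.7382 (R=0.7500) → pose (-5.9336, 1.8494, -1.7382)
step 2: θ'=-1.2382 (R=-1.7500) → pose (-6.0051, 2.7124, -1.2382)
step 3: θ'=-1.8632 (R=-5.0000) → pose (-5.9433, -0.3614, -1.8632)
step 4: θ'=-2.2382 (R=7.0000) → pose (-4.7384, 1.9535, -2.2382)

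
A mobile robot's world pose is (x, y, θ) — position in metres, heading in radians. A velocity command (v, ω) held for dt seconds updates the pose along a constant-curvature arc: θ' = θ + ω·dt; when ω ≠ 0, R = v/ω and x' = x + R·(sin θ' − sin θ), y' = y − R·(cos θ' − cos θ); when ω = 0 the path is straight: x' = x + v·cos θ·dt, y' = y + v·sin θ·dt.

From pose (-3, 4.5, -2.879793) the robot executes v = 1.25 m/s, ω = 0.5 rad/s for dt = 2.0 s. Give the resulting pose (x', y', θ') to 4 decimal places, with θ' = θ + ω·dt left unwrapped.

(-4.7345, 2.8454, -1.8798)

θ' = -2.8798 + 0.5·2.0 = -1.8798
R = v/ω = 1.25/0.5 = 2.5000
x' = -3 + 2.5000·(sin -1.8798 − sin -2.8798) = -4.7345
y' = 4.5 − 2.5000·(cos -1.8798 − cos -2.8798) = 2.8454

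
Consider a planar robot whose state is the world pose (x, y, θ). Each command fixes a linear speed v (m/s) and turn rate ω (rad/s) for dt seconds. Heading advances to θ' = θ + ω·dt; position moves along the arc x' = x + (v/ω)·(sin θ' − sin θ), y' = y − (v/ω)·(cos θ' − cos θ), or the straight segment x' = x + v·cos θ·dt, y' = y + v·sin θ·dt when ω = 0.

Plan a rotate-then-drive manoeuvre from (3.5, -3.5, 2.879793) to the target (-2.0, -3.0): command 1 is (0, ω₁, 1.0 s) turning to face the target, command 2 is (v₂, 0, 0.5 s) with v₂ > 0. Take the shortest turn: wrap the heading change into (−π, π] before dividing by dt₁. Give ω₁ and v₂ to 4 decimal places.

ω₁ = 0.1711, v₂ = 11.0454

heading to target = atan2(-3−-3.5, -2−3.5) = 3.0509
Δθ = wrap(3.0509 − 2.8798) = 0.1711; ω₁ = Δθ/dt₁ = 0.1711
distance = √((-2−3.5)² + (-3−-3.5)²) = 5.5227; v₂ = distance/dt₂ = 11.0454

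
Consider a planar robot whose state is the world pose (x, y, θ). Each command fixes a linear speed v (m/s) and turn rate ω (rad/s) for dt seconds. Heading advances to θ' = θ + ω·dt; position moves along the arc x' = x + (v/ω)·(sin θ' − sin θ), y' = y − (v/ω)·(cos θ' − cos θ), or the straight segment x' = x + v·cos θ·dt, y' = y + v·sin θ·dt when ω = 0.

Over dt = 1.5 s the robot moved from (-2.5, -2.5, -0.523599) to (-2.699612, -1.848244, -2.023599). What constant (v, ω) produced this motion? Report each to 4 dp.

Δθ = -2.023599 − -0.523599 = -1.500000
ω = Δθ/dt = -1.500000/1.5 = -1.0000
R = −Δy/(cos θ' − cos θ) = 0.5000
v = R·ω = 0.5000·-1.0000 = -0.5000

v = -0.5000, ω = -1.0000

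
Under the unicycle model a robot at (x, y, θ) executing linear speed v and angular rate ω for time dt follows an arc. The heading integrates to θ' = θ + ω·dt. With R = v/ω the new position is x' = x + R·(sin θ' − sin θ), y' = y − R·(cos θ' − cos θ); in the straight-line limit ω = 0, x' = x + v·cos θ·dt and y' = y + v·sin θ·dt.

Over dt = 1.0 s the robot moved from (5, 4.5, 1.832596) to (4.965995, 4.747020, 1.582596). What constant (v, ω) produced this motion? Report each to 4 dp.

Δθ = 1.582596 − 1.832596 = -0.250000
ω = Δθ/dt = -0.250000/1.0 = -0.2500
R = −Δy/(cos θ' − cos θ) = -1.0000
v = R·ω = -1.0000·-0.2500 = 0.2500

v = 0.2500, ω = -0.2500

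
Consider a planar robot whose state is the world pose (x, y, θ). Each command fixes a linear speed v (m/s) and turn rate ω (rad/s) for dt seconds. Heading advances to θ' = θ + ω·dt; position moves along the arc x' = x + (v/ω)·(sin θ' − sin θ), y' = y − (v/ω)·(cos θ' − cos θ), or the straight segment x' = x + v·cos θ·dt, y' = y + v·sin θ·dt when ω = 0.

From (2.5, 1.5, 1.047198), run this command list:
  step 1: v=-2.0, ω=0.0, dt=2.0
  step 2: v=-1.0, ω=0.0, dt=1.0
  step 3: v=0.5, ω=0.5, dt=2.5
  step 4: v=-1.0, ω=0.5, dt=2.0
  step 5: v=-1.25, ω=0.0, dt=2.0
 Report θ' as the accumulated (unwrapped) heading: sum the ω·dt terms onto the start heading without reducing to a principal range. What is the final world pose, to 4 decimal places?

(4.1564, -1.9260, 3.2972)

step 1: θ'=1.0472 (straight) → pose (0.5000, -1.9641, 1.0472)
step 2: θ'=1.0472 (straight) → pose (0.0000, -2.8301, 1.0472)
step 3: θ'=2.2972 (R=1.0000) → pose (-0.1185, -1.6659, 2.2972)
step 4: θ'=3.2972 (R=-2.0000) → pose (1.6866, -2.3134, 3.2972)
step 5: θ'=3.2972 (straight) → pose (4.1564, -1.9260, 3.2972)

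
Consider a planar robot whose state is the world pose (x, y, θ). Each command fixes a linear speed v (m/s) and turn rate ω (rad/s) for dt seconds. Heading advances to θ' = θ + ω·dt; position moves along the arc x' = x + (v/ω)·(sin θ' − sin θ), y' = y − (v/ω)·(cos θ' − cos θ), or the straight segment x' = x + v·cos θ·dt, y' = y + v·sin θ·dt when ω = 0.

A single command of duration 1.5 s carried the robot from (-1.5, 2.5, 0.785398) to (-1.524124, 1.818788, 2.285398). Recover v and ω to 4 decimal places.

v = -0.5000, ω = 1.0000

Δθ = 2.285398 − 0.785398 = 1.500000
ω = Δθ/dt = 1.500000/1.5 = 1.0000
R = −Δy/(cos θ' − cos θ) = -0.5000
v = R·ω = -0.5000·1.0000 = -0.5000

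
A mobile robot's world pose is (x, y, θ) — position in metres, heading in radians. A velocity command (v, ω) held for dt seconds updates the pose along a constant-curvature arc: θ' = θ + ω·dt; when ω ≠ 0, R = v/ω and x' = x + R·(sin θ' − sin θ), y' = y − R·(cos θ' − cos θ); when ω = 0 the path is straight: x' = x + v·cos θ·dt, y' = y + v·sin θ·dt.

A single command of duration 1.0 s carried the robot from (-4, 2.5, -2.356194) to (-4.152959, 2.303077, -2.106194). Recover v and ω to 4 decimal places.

v = 0.2500, ω = 0.2500

Δθ = -2.106194 − -2.356194 = 0.250000
ω = Δθ/dt = 0.250000/1.0 = 0.2500
R = −Δy/(cos θ' − cos θ) = 1.0000
v = R·ω = 1.0000·0.2500 = 0.2500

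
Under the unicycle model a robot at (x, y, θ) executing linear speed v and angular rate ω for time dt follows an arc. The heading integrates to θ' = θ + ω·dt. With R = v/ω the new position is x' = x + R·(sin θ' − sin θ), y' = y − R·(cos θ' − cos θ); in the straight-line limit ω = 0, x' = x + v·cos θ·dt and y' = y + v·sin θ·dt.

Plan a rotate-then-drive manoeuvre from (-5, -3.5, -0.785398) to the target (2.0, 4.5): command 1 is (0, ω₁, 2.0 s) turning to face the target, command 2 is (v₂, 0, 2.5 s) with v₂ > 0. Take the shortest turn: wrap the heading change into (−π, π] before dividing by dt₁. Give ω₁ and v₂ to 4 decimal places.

heading to target = atan2(4.5−-3.5, 2−-5) = 0.8520
Δθ = wrap(0.8520 − -0.7854) = 1.6374; ω₁ = Δθ/dt₁ = 0.8187
distance = √((2−-5)² + (4.5−-3.5)²) = 10.6301; v₂ = distance/dt₂ = 4.2521

ω₁ = 0.8187, v₂ = 4.2521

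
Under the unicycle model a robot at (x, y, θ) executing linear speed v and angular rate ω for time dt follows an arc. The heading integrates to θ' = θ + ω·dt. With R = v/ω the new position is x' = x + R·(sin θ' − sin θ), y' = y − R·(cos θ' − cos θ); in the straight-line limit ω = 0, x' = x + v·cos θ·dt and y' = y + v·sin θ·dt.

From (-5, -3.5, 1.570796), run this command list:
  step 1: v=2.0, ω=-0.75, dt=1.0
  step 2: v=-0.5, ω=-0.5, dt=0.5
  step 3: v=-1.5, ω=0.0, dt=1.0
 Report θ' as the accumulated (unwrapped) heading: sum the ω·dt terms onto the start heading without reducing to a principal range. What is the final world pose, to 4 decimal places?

(-5.7381, -2.6526, 0.5708)

step 1: θ'=0.8208 (R=-2.6667) → pose (-4.2845, -1.6823, 0.8208)
step 2: θ'=0.5708 (R=1.0000) → pose (-4.4759, -1.8421, 0.5708)
step 3: θ'=0.5708 (straight) → pose (-5.7381, -2.6526, 0.5708)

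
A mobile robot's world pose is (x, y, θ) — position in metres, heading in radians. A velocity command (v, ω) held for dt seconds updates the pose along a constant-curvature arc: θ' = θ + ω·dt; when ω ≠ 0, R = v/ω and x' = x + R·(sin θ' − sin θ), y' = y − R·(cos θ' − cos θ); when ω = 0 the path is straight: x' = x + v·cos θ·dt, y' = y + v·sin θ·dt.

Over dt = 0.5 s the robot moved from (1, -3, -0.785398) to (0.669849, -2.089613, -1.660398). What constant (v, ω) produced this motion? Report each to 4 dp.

Δθ = -1.660398 − -0.785398 = -0.875000
ω = Δθ/dt = -0.875000/0.5 = -1.7500
R = −Δy/(cos θ' − cos θ) = 1.1429
v = R·ω = 1.1429·-1.7500 = -2.0000

v = -2.0000, ω = -1.7500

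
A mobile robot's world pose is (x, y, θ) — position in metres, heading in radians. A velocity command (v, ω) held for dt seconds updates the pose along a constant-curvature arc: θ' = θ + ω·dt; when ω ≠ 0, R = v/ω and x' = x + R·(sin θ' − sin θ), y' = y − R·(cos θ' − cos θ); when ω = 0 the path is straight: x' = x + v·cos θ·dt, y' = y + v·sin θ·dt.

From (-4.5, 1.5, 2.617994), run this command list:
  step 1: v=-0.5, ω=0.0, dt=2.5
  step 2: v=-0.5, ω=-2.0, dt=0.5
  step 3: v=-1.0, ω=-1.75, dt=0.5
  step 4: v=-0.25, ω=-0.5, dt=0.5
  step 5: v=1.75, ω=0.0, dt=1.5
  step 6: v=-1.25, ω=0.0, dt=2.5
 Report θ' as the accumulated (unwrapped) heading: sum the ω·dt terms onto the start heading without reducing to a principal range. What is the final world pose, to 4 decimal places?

(-4.0190, -0.0864, 0.4930)

step 1: θ'=2.6180 (straight) → pose (-3.4175, 0.8750, 2.6180)
step 2: θ'=1.6180 (R=0.2500) → pose (-3.2927, 0.6703, 1.6180)
step 3: θ'=0.7430 (R=0.5714) → pose (-3.4770, 0.2225, 0.7430)
step 4: θ'=0.4930 (R=0.5000) → pose (-3.5786, 0.1503, 0.4930)
step 5: θ'=0.4930 (straight) → pose (-1.2662, 1.3926, 0.4930)
step 6: θ'=0.4930 (straight) → pose (-4.0190, -0.0864, 0.4930)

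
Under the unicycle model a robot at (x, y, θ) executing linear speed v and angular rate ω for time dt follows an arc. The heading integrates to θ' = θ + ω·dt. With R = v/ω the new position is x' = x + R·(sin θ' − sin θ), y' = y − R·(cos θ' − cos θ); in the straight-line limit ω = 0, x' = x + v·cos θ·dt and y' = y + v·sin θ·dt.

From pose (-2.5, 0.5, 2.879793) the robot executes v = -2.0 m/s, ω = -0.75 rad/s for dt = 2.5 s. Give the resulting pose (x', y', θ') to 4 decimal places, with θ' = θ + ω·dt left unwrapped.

(-0.9394, -3.5058, 1.0048)

θ' = 2.8798 + -0.75·2.5 = 1.0048
R = v/ω = -2.0/-0.75 = 2.6667
x' = -2.5 + 2.6667·(sin 1.0048 − sin 2.8798) = -0.9394
y' = 0.5 − 2.6667·(cos 1.0048 − cos 2.8798) = -3.5058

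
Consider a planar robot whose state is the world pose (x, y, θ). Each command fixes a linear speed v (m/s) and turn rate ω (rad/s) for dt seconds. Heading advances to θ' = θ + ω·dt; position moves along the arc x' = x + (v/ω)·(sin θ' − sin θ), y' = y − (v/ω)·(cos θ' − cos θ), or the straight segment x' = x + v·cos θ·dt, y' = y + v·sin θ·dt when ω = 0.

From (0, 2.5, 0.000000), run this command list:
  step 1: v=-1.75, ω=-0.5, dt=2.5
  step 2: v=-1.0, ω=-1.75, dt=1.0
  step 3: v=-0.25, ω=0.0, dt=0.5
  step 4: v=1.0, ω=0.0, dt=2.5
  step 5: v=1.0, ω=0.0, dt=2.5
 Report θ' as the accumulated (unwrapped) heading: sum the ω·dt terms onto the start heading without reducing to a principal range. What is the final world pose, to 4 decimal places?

(-7.6860, 4.9543, -3.0000)

step 1: θ'=-1.2500 (R=3.5000) → pose (-3.3214, 4.8964, -1.2500)
step 2: θ'=-3.0000 (R=0.5714) → pose (-2.8598, 5.6423, -3.0000)
step 3: θ'=-3.0000 (straight) → pose (-2.7361, 5.6599, -3.0000)
step 4: θ'=-3.0000 (straight) → pose (-5.2110, 5.3071, -3.0000)
step 5: θ'=-3.0000 (straight) → pose (-7.6860, 4.9543, -3.0000)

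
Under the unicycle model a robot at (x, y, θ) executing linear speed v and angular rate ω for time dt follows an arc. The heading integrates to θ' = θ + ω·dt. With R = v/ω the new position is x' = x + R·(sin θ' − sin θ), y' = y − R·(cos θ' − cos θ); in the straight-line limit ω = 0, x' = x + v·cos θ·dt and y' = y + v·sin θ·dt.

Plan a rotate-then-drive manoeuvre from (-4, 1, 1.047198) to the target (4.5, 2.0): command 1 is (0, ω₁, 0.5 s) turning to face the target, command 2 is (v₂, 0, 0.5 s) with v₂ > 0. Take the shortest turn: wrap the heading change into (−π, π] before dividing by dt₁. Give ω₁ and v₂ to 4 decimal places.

ω₁ = -1.8602, v₂ = 17.1172

heading to target = atan2(2−1, 4.5−-4) = 0.1171
Δθ = wrap(0.1171 − 1.0472) = -0.9301; ω₁ = Δθ/dt₁ = -1.8602
distance = √((4.5−-4)² + (2−1)²) = 8.5586; v₂ = distance/dt₂ = 17.1172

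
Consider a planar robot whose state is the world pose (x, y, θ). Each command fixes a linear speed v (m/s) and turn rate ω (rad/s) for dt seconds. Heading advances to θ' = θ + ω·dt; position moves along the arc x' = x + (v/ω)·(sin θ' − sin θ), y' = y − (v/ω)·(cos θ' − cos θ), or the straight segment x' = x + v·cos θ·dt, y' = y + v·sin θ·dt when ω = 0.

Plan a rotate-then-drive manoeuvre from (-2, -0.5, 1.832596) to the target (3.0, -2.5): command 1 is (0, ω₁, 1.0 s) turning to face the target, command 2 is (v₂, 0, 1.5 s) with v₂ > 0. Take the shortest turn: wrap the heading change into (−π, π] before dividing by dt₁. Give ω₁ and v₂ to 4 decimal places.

ω₁ = -2.2131, v₂ = 3.5901

heading to target = atan2(-2.5−-0.5, 3−-2) = -0.3805
Δθ = wrap(-0.3805 − 1.8326) = -2.2131; ω₁ = Δθ/dt₁ = -2.2131
distance = √((3−-2)² + (-2.5−-0.5)²) = 5.3852; v₂ = distance/dt₂ = 3.5901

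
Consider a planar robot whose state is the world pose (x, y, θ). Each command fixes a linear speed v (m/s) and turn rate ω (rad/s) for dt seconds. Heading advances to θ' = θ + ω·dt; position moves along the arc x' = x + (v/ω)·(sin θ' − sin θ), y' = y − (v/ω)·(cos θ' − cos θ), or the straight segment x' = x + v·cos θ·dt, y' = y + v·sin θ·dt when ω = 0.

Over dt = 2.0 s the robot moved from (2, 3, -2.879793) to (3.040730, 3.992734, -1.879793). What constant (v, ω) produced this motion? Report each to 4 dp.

v = -0.7500, ω = 0.5000

Δθ = -1.879793 − -2.879793 = 1.000000
ω = Δθ/dt = 1.000000/2.0 = 0.5000
R = Δx/(sin θ' − sin θ) = -1.5000
v = R·ω = -1.5000·0.5000 = -0.7500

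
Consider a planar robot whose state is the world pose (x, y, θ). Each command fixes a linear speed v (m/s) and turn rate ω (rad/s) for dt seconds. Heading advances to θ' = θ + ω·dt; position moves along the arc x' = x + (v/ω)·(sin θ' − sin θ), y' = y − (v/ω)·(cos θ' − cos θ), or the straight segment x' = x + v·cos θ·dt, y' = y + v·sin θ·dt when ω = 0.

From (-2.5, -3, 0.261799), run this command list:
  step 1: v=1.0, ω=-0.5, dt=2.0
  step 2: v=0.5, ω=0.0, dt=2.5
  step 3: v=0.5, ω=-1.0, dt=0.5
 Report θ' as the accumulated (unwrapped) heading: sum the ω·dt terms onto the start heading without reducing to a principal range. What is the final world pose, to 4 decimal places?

step 1: θ'=-0.7382 (R=-2.0000) → pose (-0.6364, -3.4525, -0.7382)
step 2: θ'=-0.7382 (straight) → pose (0.2882, -4.2937, -0.7382)
step 3: θ'=-1.2382 (R=-0.5000) → pose (0.4243, -4.5003, -1.2382)

(0.4243, -4.5003, -1.2382)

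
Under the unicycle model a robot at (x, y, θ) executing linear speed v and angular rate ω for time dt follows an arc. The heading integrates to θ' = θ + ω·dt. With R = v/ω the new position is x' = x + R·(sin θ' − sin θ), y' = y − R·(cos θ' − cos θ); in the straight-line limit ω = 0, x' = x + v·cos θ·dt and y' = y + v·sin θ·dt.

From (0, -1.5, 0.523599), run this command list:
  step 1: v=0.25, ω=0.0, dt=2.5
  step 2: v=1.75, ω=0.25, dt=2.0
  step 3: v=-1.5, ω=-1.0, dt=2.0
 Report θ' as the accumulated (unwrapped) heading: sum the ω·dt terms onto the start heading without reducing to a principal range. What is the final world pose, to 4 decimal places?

(0.4955, 1.1730, -0.9764)

step 1: θ'=0.5236 (straight) → pose (0.5413, -1.1875, 0.5236)
step 2: θ'=1.0236 (R=7.0000) → pose (3.0192, 1.2326, 1.0236)
step 3: θ'=-0.9764 (R=1.5000) → pose (0.4955, 1.1730, -0.9764)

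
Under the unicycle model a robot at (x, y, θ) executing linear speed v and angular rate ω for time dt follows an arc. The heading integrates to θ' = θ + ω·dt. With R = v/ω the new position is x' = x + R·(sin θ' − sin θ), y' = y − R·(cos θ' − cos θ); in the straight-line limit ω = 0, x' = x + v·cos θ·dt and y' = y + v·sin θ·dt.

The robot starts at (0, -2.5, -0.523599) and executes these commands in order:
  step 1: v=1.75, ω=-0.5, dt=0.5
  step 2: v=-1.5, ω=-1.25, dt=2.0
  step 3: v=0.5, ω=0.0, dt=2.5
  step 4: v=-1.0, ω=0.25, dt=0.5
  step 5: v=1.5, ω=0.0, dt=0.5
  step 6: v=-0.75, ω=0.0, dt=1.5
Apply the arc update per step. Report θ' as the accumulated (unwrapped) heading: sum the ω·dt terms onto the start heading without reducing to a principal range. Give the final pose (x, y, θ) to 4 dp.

step 1: θ'=-0.7736 (R=-3.5000) → pose (0.6955, -3.0272, -0.7736)
step 2: θ'=-3.2736 (R=1.2000) → pose (1.6919, -0.9791, -3.2736)
step 3: θ'=-3.2736 (straight) → pose (0.4528, -0.8146, -3.2736)
step 4: θ'=-3.1486 (R=-4.0000) → pose (0.9512, -0.8493, -3.1486)
step 5: θ'=-3.1486 (straight) → pose (0.2013, -0.8441, -3.1486)
step 6: θ'=-3.1486 (straight) → pose (1.3262, -0.8519, -3.1486)

(1.3262, -0.8519, -3.1486)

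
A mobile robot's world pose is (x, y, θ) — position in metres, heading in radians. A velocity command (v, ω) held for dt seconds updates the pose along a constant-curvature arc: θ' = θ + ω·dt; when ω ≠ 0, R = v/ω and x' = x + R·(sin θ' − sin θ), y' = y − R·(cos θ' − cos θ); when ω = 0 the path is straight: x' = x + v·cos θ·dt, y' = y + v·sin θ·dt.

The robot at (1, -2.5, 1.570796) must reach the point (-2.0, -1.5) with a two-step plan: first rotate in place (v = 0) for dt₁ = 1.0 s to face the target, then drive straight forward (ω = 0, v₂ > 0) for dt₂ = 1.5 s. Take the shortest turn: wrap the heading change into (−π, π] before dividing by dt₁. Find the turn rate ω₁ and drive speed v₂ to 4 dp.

ω₁ = 1.2490, v₂ = 2.1082

heading to target = atan2(-1.5−-2.5, -2−1) = 2.8198
Δθ = wrap(2.8198 − 1.5708) = 1.2490; ω₁ = Δθ/dt₁ = 1.2490
distance = √((-2−1)² + (-1.5−-2.5)²) = 3.1623; v₂ = distance/dt₂ = 2.1082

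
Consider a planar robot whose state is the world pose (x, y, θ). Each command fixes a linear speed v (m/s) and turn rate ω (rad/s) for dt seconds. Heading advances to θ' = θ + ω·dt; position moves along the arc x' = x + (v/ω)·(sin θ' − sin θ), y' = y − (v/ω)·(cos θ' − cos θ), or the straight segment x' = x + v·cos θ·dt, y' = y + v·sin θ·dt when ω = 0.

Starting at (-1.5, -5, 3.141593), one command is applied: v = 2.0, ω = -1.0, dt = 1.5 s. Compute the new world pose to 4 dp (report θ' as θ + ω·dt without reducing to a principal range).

θ' = 3.1416 + -1.0·1.5 = 1.6416
R = v/ω = 2.0/-1.0 = -2.0000
x' = -1.5 + -2.0000·(sin 1.6416 − sin 3.1416) = -3.4950
y' = -5 − -2.0000·(cos 1.6416 − cos 3.1416) = -3.1415

(-3.4950, -3.1415, 1.6416)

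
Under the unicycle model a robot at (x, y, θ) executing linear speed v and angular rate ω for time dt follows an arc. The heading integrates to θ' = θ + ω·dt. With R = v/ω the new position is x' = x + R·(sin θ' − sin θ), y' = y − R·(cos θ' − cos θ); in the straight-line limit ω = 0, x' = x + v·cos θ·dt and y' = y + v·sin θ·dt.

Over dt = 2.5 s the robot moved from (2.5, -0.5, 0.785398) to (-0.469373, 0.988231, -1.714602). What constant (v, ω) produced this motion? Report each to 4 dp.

v = -1.7500, ω = -1.0000

Δθ = -1.714602 − 0.785398 = -2.500000
ω = Δθ/dt = -2.500000/2.5 = -1.0000
R = Δx/(sin θ' − sin θ) = 1.7500
v = R·ω = 1.7500·-1.0000 = -1.7500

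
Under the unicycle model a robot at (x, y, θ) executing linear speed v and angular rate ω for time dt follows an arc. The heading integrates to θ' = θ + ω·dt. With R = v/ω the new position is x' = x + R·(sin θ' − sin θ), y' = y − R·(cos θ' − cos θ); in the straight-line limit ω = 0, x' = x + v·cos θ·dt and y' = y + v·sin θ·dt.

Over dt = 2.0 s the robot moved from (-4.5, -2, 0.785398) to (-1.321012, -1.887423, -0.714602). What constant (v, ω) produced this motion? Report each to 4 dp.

v = 1.7500, ω = -0.7500

Δθ = -0.714602 − 0.785398 = -1.500000
ω = Δθ/dt = -1.500000/2.0 = -0.7500
R = Δx/(sin θ' − sin θ) = -2.3333
v = R·ω = -2.3333·-0.7500 = 1.7500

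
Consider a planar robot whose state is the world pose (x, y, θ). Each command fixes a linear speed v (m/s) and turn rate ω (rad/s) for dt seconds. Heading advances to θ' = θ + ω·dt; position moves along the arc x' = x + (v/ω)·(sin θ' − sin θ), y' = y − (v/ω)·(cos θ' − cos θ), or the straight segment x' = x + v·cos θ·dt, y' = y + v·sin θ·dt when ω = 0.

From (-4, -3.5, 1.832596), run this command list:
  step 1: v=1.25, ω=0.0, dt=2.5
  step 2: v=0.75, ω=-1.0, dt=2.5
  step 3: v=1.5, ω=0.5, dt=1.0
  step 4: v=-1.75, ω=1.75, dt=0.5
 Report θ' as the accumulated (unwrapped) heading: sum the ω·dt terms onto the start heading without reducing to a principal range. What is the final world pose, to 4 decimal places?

step 1: θ'=1.8326 (straight) → pose (-4.8088, -0.4815, 1.8326)
step 2: θ'=-0.6674 (R=-0.7500) → pose (-3.6202, 0.3017, -0.6674)
step 3: θ'=-0.1674 (R=3.0000) → pose (-2.2632, -0.3001, -0.1674)
step 4: θ'=0.7076 (R=-1.0000) → pose (-3.0798, -0.5262, 0.7076)

(-3.0798, -0.5262, 0.7076)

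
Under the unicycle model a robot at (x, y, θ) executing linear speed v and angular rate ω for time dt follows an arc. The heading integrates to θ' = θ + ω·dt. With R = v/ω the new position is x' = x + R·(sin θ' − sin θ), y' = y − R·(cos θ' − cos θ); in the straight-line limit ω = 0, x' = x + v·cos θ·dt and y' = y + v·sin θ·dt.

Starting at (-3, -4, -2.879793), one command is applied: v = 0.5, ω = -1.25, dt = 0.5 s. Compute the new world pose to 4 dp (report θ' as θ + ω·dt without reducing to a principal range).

θ' = -2.8798 + -1.25·0.5 = -3.5048
R = v/ω = 0.5/-1.25 = -0.4000
x' = -3 + -0.4000·(sin -3.5048 − sin -2.8798) = -3.2456
y' = -4 − -0.4000·(cos -3.5048 − cos -2.8798) = -3.9875

(-3.2456, -3.9875, -3.5048)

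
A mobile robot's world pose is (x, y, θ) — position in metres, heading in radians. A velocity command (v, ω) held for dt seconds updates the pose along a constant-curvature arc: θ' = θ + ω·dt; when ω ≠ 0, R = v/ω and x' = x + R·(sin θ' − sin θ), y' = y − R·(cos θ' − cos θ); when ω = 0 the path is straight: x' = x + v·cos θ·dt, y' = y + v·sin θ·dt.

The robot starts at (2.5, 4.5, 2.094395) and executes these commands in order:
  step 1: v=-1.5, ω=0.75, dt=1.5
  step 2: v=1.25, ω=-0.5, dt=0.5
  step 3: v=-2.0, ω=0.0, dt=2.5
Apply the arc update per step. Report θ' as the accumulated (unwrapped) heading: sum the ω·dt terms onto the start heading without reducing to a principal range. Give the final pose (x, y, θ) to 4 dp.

step 1: θ'=3.2194 (R=-2.0000) → pose (4.3875, 3.5060, 3.2194)
step 2: θ'=2.9694 (R=-2.5000) → pose (3.7648, 3.5355, 2.9694)
step 3: θ'=2.9694 (straight) → pose (8.6909, 2.6787, 2.9694)

(8.6909, 2.6787, 2.9694)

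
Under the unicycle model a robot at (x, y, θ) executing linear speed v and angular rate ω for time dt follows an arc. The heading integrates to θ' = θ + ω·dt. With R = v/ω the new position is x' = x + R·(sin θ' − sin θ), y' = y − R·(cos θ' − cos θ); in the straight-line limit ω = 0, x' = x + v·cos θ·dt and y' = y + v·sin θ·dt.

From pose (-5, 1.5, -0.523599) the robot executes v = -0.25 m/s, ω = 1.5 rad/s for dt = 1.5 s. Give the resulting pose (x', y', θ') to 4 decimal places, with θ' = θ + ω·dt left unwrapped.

(-5.2480, 1.3298, 1.7264)

θ' = -0.5236 + 1.5·1.5 = 1.7264
R = v/ω = -0.25/1.5 = -0.1667
x' = -5 + -0.1667·(sin 1.7264 − sin -0.5236) = -5.2480
y' = 1.5 − -0.1667·(cos 1.7264 − cos -0.5236) = 1.3298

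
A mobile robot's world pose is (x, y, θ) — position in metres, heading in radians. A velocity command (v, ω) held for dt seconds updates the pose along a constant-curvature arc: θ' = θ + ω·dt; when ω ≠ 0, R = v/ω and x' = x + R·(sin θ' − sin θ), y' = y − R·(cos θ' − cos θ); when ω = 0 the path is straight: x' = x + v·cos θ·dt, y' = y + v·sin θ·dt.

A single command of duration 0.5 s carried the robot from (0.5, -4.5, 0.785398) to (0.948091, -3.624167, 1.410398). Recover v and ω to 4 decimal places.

v = 2.0000, ω = 1.2500

Δθ = 1.410398 − 0.785398 = 0.625000
ω = Δθ/dt = 0.625000/0.5 = 1.2500
R = −Δy/(cos θ' − cos θ) = 1.6000
v = R·ω = 1.6000·1.2500 = 2.0000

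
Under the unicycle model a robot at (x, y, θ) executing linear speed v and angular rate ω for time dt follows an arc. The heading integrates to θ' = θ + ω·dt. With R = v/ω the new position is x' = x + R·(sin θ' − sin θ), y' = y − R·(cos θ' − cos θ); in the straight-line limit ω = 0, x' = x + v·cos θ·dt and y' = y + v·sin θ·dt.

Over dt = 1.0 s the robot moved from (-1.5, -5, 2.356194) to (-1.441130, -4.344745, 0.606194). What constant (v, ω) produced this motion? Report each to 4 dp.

v = 0.7500, ω = -1.7500

Δθ = 0.606194 − 2.356194 = -1.750000
ω = Δθ/dt = -1.750000/1.0 = -1.7500
R = −Δy/(cos θ' − cos θ) = -0.4286
v = R·ω = -0.4286·-1.7500 = 0.7500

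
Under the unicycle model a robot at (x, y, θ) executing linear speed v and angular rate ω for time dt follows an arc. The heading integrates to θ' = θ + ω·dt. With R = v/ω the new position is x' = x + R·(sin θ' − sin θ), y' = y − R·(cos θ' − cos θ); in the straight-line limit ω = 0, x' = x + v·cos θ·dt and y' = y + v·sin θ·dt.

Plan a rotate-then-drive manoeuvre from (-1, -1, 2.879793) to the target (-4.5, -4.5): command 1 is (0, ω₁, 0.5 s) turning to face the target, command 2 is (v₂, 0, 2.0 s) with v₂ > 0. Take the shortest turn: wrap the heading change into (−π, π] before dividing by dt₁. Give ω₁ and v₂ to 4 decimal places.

heading to target = atan2(-4.5−-1, -4.5−-1) = -2.3562
Δθ = wrap(-2.3562 − 2.8798) = 1.0472; ω₁ = Δθ/dt₁ = 2.0944
distance = √((-4.5−-1)² + (-4.5−-1)²) = 4.9497; v₂ = distance/dt₂ = 2.4749

ω₁ = 2.0944, v₂ = 2.4749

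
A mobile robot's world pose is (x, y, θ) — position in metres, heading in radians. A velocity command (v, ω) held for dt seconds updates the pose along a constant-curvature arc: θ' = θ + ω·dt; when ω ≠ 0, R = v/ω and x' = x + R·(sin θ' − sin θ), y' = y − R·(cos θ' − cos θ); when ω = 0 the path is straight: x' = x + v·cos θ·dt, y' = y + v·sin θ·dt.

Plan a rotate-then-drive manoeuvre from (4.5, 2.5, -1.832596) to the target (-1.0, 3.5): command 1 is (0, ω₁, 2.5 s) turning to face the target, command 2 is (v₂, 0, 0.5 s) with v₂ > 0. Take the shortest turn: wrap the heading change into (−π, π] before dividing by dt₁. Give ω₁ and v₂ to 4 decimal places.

ω₁ = -0.5955, v₂ = 11.1803

heading to target = atan2(3.5−2.5, -1−4.5) = 2.9617
Δθ = wrap(2.9617 − -1.8326) = -1.4889; ω₁ = Δθ/dt₁ = -0.5955
distance = √((-1−4.5)² + (3.5−2.5)²) = 5.5902; v₂ = distance/dt₂ = 11.1803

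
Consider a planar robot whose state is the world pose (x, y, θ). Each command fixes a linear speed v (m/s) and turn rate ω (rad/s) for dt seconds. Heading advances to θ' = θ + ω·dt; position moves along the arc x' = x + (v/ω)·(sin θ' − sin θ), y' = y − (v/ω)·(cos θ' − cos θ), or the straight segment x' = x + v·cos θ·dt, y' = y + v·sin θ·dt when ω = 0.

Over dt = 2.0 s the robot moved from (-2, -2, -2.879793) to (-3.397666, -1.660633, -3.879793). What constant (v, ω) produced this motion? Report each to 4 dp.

v = 0.7500, ω = -0.5000

Δθ = -3.879793 − -2.879793 = -1.000000
ω = Δθ/dt = -1.000000/2.0 = -0.5000
R = Δx/(sin θ' − sin θ) = -1.5000
v = R·ω = -1.5000·-0.5000 = 0.7500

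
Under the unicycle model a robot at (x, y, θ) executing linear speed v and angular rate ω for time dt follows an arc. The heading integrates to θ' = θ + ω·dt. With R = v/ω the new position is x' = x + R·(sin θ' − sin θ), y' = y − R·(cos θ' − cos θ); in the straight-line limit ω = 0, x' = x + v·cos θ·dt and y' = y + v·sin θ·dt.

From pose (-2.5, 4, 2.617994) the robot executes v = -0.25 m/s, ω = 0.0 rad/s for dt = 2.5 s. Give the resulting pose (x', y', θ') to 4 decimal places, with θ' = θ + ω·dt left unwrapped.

(-1.9587, 3.6875, 2.6180)

θ' = 2.6180 + 0.0·2.5 = 2.6180
ω = 0 → straight: x' = -2.5 + -0.25·cos(2.6180)·2.5 = -1.9587
y' = 4 + -0.25·sin(2.6180)·2.5 = 3.6875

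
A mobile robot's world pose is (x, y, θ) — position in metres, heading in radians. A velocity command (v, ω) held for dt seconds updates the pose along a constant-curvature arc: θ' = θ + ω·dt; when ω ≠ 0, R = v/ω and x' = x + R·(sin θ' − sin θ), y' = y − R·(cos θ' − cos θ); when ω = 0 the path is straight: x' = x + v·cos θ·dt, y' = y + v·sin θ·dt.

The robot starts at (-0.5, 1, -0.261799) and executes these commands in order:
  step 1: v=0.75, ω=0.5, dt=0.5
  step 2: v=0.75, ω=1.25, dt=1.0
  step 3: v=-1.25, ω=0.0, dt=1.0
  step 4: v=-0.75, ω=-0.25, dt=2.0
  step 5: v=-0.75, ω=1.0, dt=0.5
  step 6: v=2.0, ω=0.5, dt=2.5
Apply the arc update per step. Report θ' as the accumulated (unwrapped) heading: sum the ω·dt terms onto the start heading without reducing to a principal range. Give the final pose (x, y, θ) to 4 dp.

step 1: θ'=-0.0118 (R=1.5000) → pose (-0.1295, 0.9490, -0.0118)
step 2: θ'=1.2382 (R=0.6000) → pose (0.4447, 1.3531, 1.2382)
step 3: θ'=1.2382 (straight) → pose (0.0366, 0.1716, 1.2382)
step 4: θ'=0.7382 (R=3.0000) → pose (-0.7801, -1.0680, 0.7382)
step 5: θ'=1.2382 (R=-0.7500) → pose (-0.9843, -1.3779, 1.2382)
step 6: θ'=2.4882 (R=4.0000) → pose (-2.3336, 3.1042, 2.4882)

(-2.3336, 3.1042, 2.4882)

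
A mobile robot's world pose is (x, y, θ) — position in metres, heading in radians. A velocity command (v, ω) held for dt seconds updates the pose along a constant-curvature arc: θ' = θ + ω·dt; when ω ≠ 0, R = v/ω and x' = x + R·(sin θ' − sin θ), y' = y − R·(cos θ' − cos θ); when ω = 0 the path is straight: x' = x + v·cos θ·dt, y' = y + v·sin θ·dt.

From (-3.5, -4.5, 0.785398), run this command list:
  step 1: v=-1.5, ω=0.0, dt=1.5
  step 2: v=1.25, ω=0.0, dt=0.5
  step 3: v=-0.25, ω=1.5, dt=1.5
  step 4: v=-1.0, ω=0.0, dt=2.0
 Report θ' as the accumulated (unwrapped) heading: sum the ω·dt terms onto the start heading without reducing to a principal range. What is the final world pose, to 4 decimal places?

step 1: θ'=0.7854 (straight) → pose (-5.0910, -6.0910, 0.7854)
step 2: θ'=0.7854 (straight) → pose (-4.6490, -5.6490, 0.7854)
step 3: θ'=3.0354 (R=-0.1667) → pose (-4.5489, -5.9326, 3.0354)
step 4: θ'=3.0354 (straight) → pose (-2.5601, -6.1446, 3.0354)

(-2.5601, -6.1446, 3.0354)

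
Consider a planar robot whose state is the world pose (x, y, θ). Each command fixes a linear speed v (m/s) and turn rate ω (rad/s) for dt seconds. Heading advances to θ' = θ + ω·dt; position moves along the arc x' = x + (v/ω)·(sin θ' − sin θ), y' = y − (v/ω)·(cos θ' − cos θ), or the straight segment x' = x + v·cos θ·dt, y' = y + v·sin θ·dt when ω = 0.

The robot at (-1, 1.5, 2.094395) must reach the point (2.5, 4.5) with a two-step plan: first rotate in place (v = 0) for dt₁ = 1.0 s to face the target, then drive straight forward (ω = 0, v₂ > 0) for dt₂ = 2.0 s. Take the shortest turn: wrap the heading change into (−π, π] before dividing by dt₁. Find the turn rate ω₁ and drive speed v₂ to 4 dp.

heading to target = atan2(4.5−1.5, 2.5−-1) = 0.7086
Δθ = wrap(0.7086 − 2.0944) = -1.3858; ω₁ = Δθ/dt₁ = -1.3858
distance = √((2.5−-1)² + (4.5−1.5)²) = 4.6098; v₂ = distance/dt₂ = 2.3049

ω₁ = -1.3858, v₂ = 2.3049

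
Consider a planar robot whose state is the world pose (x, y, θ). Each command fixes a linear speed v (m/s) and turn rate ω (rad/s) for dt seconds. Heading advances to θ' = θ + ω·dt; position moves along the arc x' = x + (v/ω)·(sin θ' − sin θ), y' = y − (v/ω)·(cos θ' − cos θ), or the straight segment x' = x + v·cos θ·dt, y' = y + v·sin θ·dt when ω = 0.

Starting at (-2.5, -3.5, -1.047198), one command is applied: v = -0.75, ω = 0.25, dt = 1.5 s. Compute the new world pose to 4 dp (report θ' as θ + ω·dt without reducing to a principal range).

(-3.2300, -2.6526, -0.6722)

θ' = -1.0472 + 0.25·1.5 = -0.6722
R = v/ω = -0.75/0.25 = -3.0000
x' = -2.5 + -3.0000·(sin -0.6722 − sin -1.0472) = -3.2300
y' = -3.5 − -3.0000·(cos -0.6722 − cos -1.0472) = -2.6526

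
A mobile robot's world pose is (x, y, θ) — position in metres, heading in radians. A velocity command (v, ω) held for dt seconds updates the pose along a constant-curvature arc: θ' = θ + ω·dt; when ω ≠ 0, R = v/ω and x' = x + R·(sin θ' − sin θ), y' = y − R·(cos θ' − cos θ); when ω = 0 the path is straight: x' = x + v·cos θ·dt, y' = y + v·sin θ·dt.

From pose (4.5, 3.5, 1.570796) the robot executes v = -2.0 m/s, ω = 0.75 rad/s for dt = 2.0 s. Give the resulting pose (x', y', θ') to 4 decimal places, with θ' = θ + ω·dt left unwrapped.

θ' = 1.5708 + 0.75·2.0 = 3.0708
R = v/ω = -2.0/0.75 = -2.6667
x' = 4.5 + -2.6667·(sin 3.0708 − sin 1.5708) = 6.9780
y' = 3.5 − -2.6667·(cos 3.0708 − cos 1.5708) = 0.8400

(6.9780, 0.8400, 3.0708)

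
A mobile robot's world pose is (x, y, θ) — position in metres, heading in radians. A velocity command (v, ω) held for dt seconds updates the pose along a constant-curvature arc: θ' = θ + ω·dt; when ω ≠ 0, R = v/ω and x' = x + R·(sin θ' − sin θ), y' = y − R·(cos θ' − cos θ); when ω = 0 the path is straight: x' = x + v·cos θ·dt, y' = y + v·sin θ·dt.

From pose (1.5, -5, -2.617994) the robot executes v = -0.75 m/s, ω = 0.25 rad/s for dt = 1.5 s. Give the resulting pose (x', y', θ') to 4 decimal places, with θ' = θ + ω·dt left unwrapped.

(2.3474, -4.2700, -2.2430)

θ' = -2.6180 + 0.25·1.5 = -2.2430
R = v/ω = -0.75/0.25 = -3.0000
x' = 1.5 + -3.0000·(sin -2.2430 − sin -2.6180) = 2.3474
y' = -5 − -3.0000·(cos -2.2430 − cos -2.6180) = -4.2700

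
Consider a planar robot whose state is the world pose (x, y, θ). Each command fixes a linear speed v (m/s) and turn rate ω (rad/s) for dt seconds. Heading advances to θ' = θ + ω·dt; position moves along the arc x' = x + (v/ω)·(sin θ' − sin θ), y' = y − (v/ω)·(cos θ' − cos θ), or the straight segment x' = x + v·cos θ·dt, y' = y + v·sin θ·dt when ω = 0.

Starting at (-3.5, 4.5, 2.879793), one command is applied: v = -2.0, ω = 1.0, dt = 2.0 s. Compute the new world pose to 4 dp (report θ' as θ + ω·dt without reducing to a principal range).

θ' = 2.8798 + 1.0·2.0 = 4.8798
R = v/ω = -2.0/1.0 = -2.0000
x' = -3.5 + -2.0000·(sin 4.8798 − sin 2.8798) = -1.0103
y' = 4.5 − -2.0000·(cos 4.8798 − cos 2.8798) = 6.7651

(-1.0103, 6.7651, 4.8798)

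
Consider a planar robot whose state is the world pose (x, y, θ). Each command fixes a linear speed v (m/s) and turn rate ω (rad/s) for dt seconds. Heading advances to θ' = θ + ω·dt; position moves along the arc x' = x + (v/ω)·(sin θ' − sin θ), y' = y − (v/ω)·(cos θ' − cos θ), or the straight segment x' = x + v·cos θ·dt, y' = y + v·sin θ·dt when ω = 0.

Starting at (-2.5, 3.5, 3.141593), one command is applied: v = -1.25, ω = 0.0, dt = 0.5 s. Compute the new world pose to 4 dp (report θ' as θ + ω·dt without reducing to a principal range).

(-1.8750, 3.5000, 3.1416)

θ' = 3.1416 + 0.0·0.5 = 3.1416
ω = 0 → straight: x' = -2.5 + -1.25·cos(3.1416)·0.5 = -1.8750
y' = 3.5 + -1.25·sin(3.1416)·0.5 = 3.5000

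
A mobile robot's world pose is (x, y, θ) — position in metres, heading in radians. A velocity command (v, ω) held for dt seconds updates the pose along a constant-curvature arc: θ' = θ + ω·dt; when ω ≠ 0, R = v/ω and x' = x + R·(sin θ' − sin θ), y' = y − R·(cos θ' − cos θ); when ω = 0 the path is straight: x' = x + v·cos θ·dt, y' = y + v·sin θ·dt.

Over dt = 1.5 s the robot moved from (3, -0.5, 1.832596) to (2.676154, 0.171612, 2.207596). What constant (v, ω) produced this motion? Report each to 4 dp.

v = 0.5000, ω = 0.2500

Δθ = 2.207596 − 1.832596 = 0.375000
ω = Δθ/dt = 0.375000/1.5 = 0.2500
R = −Δy/(cos θ' − cos θ) = 2.0000
v = R·ω = 2.0000·0.2500 = 0.5000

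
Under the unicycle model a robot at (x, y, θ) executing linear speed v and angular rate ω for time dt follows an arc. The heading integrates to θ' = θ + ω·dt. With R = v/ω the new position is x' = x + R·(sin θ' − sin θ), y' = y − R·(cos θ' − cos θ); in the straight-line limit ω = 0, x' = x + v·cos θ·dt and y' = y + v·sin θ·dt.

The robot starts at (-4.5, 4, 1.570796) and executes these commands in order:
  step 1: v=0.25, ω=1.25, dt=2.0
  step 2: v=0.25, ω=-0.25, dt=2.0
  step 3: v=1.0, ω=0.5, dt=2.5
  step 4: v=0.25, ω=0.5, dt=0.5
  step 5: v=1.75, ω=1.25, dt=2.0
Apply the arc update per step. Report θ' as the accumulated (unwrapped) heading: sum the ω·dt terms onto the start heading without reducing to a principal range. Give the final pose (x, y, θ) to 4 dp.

step 1: θ'=4.0708 (R=0.2000) → pose (-4.8602, 4.1197, 4.0708)
step 2: θ'=3.5708 (R=-1.0000) → pose (-5.2452, 3.8089, 3.5708)
step 3: θ'=4.8208 (R=2.0000) → pose (-6.4012, 1.7739, 4.8208)
step 4: θ'=5.0708 (R=0.5000) → pose (-6.3724, 1.6526, 5.0708)
step 5: θ'=7.5708 (R=1.4000) → pose (-3.7171, 1.7525, 7.5708)

(-3.7171, 1.7525, 7.5708)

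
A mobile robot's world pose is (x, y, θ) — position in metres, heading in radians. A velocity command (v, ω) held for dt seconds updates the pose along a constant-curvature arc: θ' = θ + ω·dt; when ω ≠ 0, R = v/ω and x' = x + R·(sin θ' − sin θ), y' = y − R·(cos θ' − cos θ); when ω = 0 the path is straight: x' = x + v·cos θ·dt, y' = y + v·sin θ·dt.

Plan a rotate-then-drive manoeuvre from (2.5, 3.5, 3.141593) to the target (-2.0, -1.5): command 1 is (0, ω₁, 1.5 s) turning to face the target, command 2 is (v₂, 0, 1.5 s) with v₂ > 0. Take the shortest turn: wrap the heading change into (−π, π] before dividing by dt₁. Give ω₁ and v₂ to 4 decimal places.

heading to target = atan2(-1.5−3.5, -2−2.5) = -2.3036
Δθ = wrap(-2.3036 − 3.1416) = 0.8380; ω₁ = Δθ/dt₁ = 0.5587
distance = √((-2−2.5)² + (-1.5−3.5)²) = 6.7268; v₂ = distance/dt₂ = 4.4845

ω₁ = 0.5587, v₂ = 4.4845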